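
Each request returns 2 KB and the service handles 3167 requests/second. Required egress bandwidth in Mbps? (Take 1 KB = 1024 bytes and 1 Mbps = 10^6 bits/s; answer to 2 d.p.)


Formula: Mbps = payload_bytes * RPS * 8 / 1e6
Payload per request = 2 KB = 2 * 1024 = 2048 bytes
Total bytes/sec = 2048 * 3167 = 6486016
Total bits/sec = 6486016 * 8 = 51888128
Mbps = 51888128 / 1e6 = 51.89

51.89 Mbps


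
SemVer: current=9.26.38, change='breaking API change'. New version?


Current: 9.26.38
Change category: 'breaking API change' → major bump
SemVer rule: major bump → increment MAJOR, reset MINOR and PATCH to 0
New: 10.0.0

10.0.0


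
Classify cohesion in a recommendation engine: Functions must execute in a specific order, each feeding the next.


Reasoning: Output of one is input to next
Type: Sequential cohesion

Sequential cohesion


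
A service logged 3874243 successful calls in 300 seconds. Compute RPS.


Formula: throughput = requests / seconds
throughput = 3874243 / 300
throughput = 12914.14 requests/second

12914.14 requests/second


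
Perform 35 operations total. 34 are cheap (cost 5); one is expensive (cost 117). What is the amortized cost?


Formula: Amortized cost = Total cost / Operations
Total cost = (34 * 5) + (1 * 117)
Total cost = 170 + 117 = 287
Amortized = 287 / 35 = 8.2

8.2


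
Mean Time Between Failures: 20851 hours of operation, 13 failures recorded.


Formula: MTBF = Total operating time / Number of failures
MTBF = 20851 / 13
MTBF = 1603.92 hours

1603.92 hours


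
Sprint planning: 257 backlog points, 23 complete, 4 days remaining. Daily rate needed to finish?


Formula: Required rate = Remaining points / Days left
Remaining = 257 - 23 = 234 points
Required rate = 234 / 4 = 58.5 points/day

58.5 points/day


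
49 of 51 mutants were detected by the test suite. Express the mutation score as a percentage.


Mutation score = killed / total * 100
Mutation score = 49 / 51 * 100
Mutation score = 96.08%

96.08%


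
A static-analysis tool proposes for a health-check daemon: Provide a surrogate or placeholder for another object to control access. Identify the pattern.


This matches the Proxy pattern

Proxy


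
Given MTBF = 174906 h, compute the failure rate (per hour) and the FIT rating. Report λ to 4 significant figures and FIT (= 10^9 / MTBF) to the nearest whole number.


Formula: λ = 1 / MTBF; FIT = λ × 1e9 = 1e9 / MTBF
λ = 1 / 174906 ≈ 5.717e-06 failures/hour
FIT = 1e9 / 174906 ≈ 5717 failures per 1e9 hours (nearest whole number)

λ = 5.717e-06 /h, FIT = 5717


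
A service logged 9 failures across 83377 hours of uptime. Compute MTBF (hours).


Formula: MTBF = Total operating time / Number of failures
MTBF = 83377 / 9
MTBF = 9264.11 hours

9264.11 hours


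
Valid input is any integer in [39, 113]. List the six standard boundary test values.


Range: [39, 113]
Boundaries: just below min, min, min+1, max-1, max, just above max
Values: [38, 39, 40, 112, 113, 114]

[38, 39, 40, 112, 113, 114]


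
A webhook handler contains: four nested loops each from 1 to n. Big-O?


Reasoning: four levels of nesting
Complexity: O(n^4)

O(n^4)


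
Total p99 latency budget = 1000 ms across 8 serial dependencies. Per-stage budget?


Formula: per_stage = total_budget / stages
per_stage = 1000 / 8
per_stage = 125.0 ms

125.0 ms


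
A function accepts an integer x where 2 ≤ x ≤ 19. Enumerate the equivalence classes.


Valid range: [2, 19]
Class 1: x < 2 — invalid
Class 2: 2 ≤ x ≤ 19 — valid
Class 3: x > 19 — invalid
Total equivalence classes: 3

3 equivalence classes


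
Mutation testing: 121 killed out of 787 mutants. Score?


Mutation score = killed / total * 100
Mutation score = 121 / 787 * 100
Mutation score = 15.37%

15.37%


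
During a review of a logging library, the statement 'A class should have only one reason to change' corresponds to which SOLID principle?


This describes the Single Responsibility Principle (SRP)

Single Responsibility Principle (SRP)


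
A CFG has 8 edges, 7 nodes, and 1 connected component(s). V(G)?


Formula: V(G) = E - N + 2P
V(G) = 8 - 7 + 2*1
V(G) = 1 + 2
V(G) = 3

3


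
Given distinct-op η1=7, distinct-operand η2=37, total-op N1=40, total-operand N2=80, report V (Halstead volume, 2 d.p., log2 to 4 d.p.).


Formula: V = N * log2(η), where N = N1 + N2 and η = η1 + η2
η = 7 + 37 = 44
N = 40 + 80 = 120
log2(44) ≈ 5.4594
V = 120 * 5.4594 = 655.13

655.13


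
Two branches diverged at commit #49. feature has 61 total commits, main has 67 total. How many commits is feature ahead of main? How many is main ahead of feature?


Common ancestor: commit #49
feature commits after divergence: 61 - 49 = 12
main commits after divergence: 67 - 49 = 18
feature is 12 commits ahead of main
main is 18 commits ahead of feature

feature ahead: 12, main ahead: 18


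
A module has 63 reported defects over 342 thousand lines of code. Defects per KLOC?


Defect density = defects / KLOC
Defect density = 63 / 342
Defect density = 0.184 defects/KLOC

0.184 defects/KLOC


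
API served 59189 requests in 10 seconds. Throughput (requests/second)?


Formula: throughput = requests / seconds
throughput = 59189 / 10
throughput = 5918.9 requests/second

5918.9 requests/second


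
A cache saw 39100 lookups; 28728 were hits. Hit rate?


Formula: hit rate = hits / (hits + misses) * 100
hit rate = 28728 / (28728 + 10372) * 100
hit rate = 28728 / 39100 * 100
hit rate = 73.47%

73.47%


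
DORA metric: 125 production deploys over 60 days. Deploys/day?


Formula: deployments per day = releases / days
= 125 / 60
= 2.083 deploys/day
(equivalently, 14.58 deploys/week)

2.083 deploys/day


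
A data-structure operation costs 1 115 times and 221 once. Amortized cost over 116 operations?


Formula: Amortized cost = Total cost / Operations
Total cost = (115 * 1) + (1 * 221)
Total cost = 115 + 221 = 336
Amortized = 336 / 116 = 2.8966

2.8966


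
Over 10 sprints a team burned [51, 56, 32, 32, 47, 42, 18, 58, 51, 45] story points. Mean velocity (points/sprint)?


Formula: Avg velocity = Total points / Number of sprints
Points: [51, 56, 32, 32, 47, 42, 18, 58, 51, 45]
Sum = 51 + 56 + 32 + 32 + 47 + 42 + 18 + 58 + 51 + 45 = 432
Avg velocity = 432 / 10 = 43.2 points/sprint

43.2 points/sprint


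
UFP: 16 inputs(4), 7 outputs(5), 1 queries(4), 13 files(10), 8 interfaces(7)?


UFP = EI*4 + EO*5 + EQ*4 + ILF*10 + EIF*7
UFP = 16*4 + 7*5 + 1*4 + 13*10 + 8*7
UFP = 64 + 35 + 4 + 130 + 56
UFP = 289

289


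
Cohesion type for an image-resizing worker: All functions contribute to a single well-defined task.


Reasoning: Best: single purpose
Type: Functional cohesion

Functional cohesion


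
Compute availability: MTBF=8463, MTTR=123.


Availability = MTBF / (MTBF + MTTR)
Availability = 8463 / (8463 + 123)
Availability = 8463 / 8586
Availability = 98.5674%

98.5674%


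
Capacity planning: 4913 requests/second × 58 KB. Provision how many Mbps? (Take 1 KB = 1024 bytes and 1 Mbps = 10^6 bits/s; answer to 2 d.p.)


Formula: Mbps = payload_bytes * RPS * 8 / 1e6
Payload per request = 58 KB = 58 * 1024 = 59392 bytes
Total bytes/sec = 59392 * 4913 = 291792896
Total bits/sec = 291792896 * 8 = 2334343168
Mbps = 2334343168 / 1e6 = 2334.34

2334.34 Mbps


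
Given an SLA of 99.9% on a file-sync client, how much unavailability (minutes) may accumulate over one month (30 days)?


Formula: allowed downtime = period * (100 - SLA) / 100
Period (month (30 days)) = 43200 minutes
Unavailability fraction = (100 - 99.9) / 100
Allowed downtime = 43200 * (100 - 99.9) / 100
Allowed downtime = 43.2 minutes

43.2 minutes


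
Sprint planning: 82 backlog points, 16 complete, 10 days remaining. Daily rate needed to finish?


Formula: Required rate = Remaining points / Days left
Remaining = 82 - 16 = 66 points
Required rate = 66 / 10 = 6.6 points/day

6.6 points/day


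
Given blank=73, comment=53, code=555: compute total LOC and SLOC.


Total LOC = blank + comment + code
Total LOC = 73 + 53 + 555 = 681
SLOC (source only) = code = 555

Total LOC: 681, SLOC: 555


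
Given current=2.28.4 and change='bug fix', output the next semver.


Current: 2.28.4
Change category: 'bug fix' → patch bump
SemVer rule: patch bump → increment PATCH (MAJOR and MINOR unchanged)
New: 2.28.5

2.28.5


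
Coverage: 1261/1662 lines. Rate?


Coverage = covered / total * 100
Coverage = 1261 / 1662 * 100
Coverage = 75.87%

75.87%


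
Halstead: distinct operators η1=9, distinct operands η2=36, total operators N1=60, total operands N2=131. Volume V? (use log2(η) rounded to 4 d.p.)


Formula: V = N * log2(η), where N = N1 + N2 and η = η1 + η2
η = 9 + 36 = 45
N = 60 + 131 = 191
log2(45) ≈ 5.4919
V = 191 * 5.4919 = 1048.95

1048.95


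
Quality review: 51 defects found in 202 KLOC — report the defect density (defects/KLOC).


Defect density = defects / KLOC
Defect density = 51 / 202
Defect density = 0.252 defects/KLOC

0.252 defects/KLOC


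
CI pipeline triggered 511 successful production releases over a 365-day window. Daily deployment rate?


Formula: deployments per day = releases / days
= 511 / 365
= 1.4 deploys/day
(equivalently, 9.8 deploys/week)

1.4 deploys/day


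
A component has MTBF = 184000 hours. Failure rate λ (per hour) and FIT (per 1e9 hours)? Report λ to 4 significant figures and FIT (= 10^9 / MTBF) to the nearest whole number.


Formula: λ = 1 / MTBF; FIT = λ × 1e9 = 1e9 / MTBF
λ = 1 / 184000 ≈ 5.435e-06 failures/hour
FIT = 1e9 / 184000 ≈ 5435 failures per 1e9 hours (nearest whole number)

λ = 5.435e-06 /h, FIT = 5435


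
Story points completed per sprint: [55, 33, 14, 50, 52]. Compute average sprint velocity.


Formula: Avg velocity = Total points / Number of sprints
Points: [55, 33, 14, 50, 52]
Sum = 55 + 33 + 14 + 50 + 52 = 204
Avg velocity = 204 / 5 = 40.8 points/sprint

40.8 points/sprint


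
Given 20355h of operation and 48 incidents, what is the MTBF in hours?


Formula: MTBF = Total operating time / Number of failures
MTBF = 20355 / 48
MTBF = 424.06 hours

424.06 hours


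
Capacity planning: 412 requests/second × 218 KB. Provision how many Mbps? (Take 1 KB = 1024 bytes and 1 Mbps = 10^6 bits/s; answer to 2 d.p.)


Formula: Mbps = payload_bytes * RPS * 8 / 1e6
Payload per request = 218 KB = 218 * 1024 = 223232 bytes
Total bytes/sec = 223232 * 412 = 91971584
Total bits/sec = 91971584 * 8 = 735772672
Mbps = 735772672 / 1e6 = 735.77

735.77 Mbps


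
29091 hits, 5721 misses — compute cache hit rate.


Formula: hit rate = hits / (hits + misses) * 100
hit rate = 29091 / (29091 + 5721) * 100
hit rate = 29091 / 34812 * 100
hit rate = 83.57%

83.57%


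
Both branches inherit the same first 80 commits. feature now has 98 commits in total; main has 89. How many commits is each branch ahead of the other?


Common ancestor: commit #80
feature commits after divergence: 98 - 80 = 18
main commits after divergence: 89 - 80 = 9
feature is 18 commits ahead of main
main is 9 commits ahead of feature

feature ahead: 18, main ahead: 9


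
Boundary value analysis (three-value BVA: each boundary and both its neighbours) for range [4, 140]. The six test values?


Range: [4, 140]
Boundaries: just below min, min, min+1, max-1, max, just above max
Values: [3, 4, 5, 139, 140, 141]

[3, 4, 5, 139, 140, 141]


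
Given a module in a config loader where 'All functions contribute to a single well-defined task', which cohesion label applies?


Reasoning: Best: single purpose
Type: Functional cohesion

Functional cohesion


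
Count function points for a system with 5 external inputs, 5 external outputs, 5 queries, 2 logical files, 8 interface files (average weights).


UFP = EI*4 + EO*5 + EQ*4 + ILF*10 + EIF*7
UFP = 5*4 + 5*5 + 5*4 + 2*10 + 8*7
UFP = 20 + 25 + 20 + 20 + 56
UFP = 141

141


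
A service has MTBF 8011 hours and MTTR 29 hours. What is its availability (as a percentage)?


Availability = MTBF / (MTBF + MTTR)
Availability = 8011 / (8011 + 29)
Availability = 8011 / 8040
Availability = 99.6393%

99.6393%


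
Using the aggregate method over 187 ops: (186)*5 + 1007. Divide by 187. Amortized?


Formula: Amortized cost = Total cost / Operations
Total cost = (186 * 5) + (1 * 1007)
Total cost = 930 + 1007 = 1937
Amortized = 1937 / 187 = 10.3583

10.3583


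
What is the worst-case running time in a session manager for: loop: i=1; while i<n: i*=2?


Reasoning: i doubles each step so iterations are log2(n)
Complexity: O(log n)

O(log n)


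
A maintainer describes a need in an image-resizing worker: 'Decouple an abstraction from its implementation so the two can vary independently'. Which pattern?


This matches the Bridge pattern

Bridge


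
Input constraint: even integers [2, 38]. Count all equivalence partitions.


Constraint: even integers in [2, 38]
Class 1: x < 2 — out-of-range invalid
Class 2: x in [2,38] but odd — wrong type invalid
Class 3: x in [2,38] and even — valid
Class 4: x > 38 — out-of-range invalid
Total equivalence classes: 4

4 equivalence classes


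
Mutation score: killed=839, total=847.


Mutation score = killed / total * 100
Mutation score = 839 / 847 * 100
Mutation score = 99.06%

99.06%


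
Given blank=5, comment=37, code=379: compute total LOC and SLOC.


Total LOC = blank + comment + code
Total LOC = 5 + 37 + 379 = 421
SLOC (source only) = code = 379

Total LOC: 421, SLOC: 379


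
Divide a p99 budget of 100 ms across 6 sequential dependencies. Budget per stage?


Formula: per_stage = total_budget / stages
per_stage = 100 / 6
per_stage = 16.67 ms

16.67 ms


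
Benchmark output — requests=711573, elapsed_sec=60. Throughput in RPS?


Formula: throughput = requests / seconds
throughput = 711573 / 60
throughput = 11859.55 requests/second

11859.55 requests/second


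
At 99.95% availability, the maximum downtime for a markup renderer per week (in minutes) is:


Formula: allowed downtime = period * (100 - SLA) / 100
Period (week) = 10080 minutes
Unavailability fraction = (100 - 99.95) / 100
Allowed downtime = 10080 * (100 - 99.95) / 100
Allowed downtime = 5.04 minutes

5.04 minutes


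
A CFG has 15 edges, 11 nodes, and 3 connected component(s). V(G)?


Formula: V(G) = E - N + 2P
V(G) = 15 - 11 + 2*3
V(G) = 4 + 6
V(G) = 10

10


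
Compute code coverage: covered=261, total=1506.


Coverage = covered / total * 100
Coverage = 261 / 1506 * 100
Coverage = 17.33%

17.33%


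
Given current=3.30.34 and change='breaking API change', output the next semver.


Current: 3.30.34
Change category: 'breaking API change' → major bump
SemVer rule: major bump → increment MAJOR, reset MINOR and PATCH to 0
New: 4.0.0

4.0.0


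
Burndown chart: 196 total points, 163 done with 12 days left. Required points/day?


Formula: Required rate = Remaining points / Days left
Remaining = 196 - 163 = 33 points
Required rate = 33 / 12 = 2.75 points/day

2.75 points/day


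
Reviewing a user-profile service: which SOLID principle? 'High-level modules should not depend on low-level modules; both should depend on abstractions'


This describes the Dependency Inversion Principle (DIP)

Dependency Inversion Principle (DIP)


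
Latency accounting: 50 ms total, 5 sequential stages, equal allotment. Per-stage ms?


Formula: per_stage = total_budget / stages
per_stage = 50 / 5
per_stage = 10.0 ms

10.0 ms


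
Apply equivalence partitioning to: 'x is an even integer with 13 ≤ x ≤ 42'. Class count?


Constraint: even integers in [13, 42]
Class 1: x < 13 — out-of-range invalid
Class 2: x in [13,42] but odd — wrong type invalid
Class 3: x in [13,42] and even — valid
Class 4: x > 42 — out-of-range invalid
Total equivalence classes: 4

4 equivalence classes


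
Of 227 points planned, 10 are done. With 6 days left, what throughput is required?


Formula: Required rate = Remaining points / Days left
Remaining = 227 - 10 = 217 points
Required rate = 217 / 6 = 36.17 points/day

36.17 points/day


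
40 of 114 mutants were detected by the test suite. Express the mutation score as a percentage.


Mutation score = killed / total * 100
Mutation score = 40 / 114 * 100
Mutation score = 35.09%

35.09%


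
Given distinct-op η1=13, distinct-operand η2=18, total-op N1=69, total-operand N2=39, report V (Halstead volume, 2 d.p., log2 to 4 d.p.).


Formula: V = N * log2(η), where N = N1 + N2 and η = η1 + η2
η = 13 + 18 = 31
N = 69 + 39 = 108
log2(31) ≈ 4.9542
V = 108 * 4.9542 = 535.05

535.05


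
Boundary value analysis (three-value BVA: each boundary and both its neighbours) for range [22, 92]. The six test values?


Range: [22, 92]
Boundaries: just below min, min, min+1, max-1, max, just above max
Values: [21, 22, 23, 91, 92, 93]

[21, 22, 23, 91, 92, 93]


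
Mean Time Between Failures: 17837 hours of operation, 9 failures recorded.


Formula: MTBF = Total operating time / Number of failures
MTBF = 17837 / 9
MTBF = 1981.89 hours

1981.89 hours


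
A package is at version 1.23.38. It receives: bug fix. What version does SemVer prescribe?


Current: 1.23.38
Change category: 'bug fix' → patch bump
SemVer rule: patch bump → increment PATCH (MAJOR and MINOR unchanged)
New: 1.23.39

1.23.39


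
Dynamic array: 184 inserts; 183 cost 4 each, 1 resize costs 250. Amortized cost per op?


Formula: Amortized cost = Total cost / Operations
Total cost = (183 * 4) + (1 * 250)
Total cost = 732 + 250 = 982
Amortized = 982 / 184 = 5.337

5.337


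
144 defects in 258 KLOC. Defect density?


Defect density = defects / KLOC
Defect density = 144 / 258
Defect density = 0.558 defects/KLOC

0.558 defects/KLOC


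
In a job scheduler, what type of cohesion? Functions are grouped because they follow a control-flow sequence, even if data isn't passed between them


Reasoning: Grouped by order of execution within a routine, not by data flow
Type: Procedural cohesion

Procedural cohesion


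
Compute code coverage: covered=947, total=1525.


Coverage = covered / total * 100
Coverage = 947 / 1525 * 100
Coverage = 62.1%

62.1%


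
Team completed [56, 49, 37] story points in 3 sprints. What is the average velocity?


Formula: Avg velocity = Total points / Number of sprints
Points: [56, 49, 37]
Sum = 56 + 49 + 37 = 142
Avg velocity = 142 / 3 = 47.33 points/sprint

47.33 points/sprint


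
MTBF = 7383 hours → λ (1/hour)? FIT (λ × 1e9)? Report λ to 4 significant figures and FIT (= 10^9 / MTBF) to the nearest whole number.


Formula: λ = 1 / MTBF; FIT = λ × 1e9 = 1e9 / MTBF
λ = 1 / 7383 ≈ 1.354e-04 failures/hour
FIT = 1e9 / 7383 ≈ 135446 failures per 1e9 hours (nearest whole number)

λ = 1.354e-04 /h, FIT = 135446


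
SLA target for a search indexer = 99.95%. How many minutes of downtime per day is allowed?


Formula: allowed downtime = period * (100 - SLA) / 100
Period (day) = 1440 minutes
Unavailability fraction = (100 - 99.95) / 100
Allowed downtime = 1440 * (100 - 99.95) / 100
Allowed downtime = 0.72 minutes

0.72 minutes


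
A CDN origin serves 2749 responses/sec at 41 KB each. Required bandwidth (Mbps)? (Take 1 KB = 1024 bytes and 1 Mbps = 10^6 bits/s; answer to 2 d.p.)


Formula: Mbps = payload_bytes * RPS * 8 / 1e6
Payload per request = 41 KB = 41 * 1024 = 41984 bytes
Total bytes/sec = 41984 * 2749 = 115414016
Total bits/sec = 115414016 * 8 = 923312128
Mbps = 923312128 / 1e6 = 923.31

923.31 Mbps


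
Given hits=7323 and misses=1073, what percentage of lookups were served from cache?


Formula: hit rate = hits / (hits + misses) * 100
hit rate = 7323 / (7323 + 1073) * 100
hit rate = 7323 / 8396 * 100
hit rate = 87.22%

87.22%


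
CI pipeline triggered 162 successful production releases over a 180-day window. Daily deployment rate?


Formula: deployments per day = releases / days
= 162 / 180
= 0.9 deploys/day
(equivalently, 6.3 deploys/week)

0.9 deploys/day


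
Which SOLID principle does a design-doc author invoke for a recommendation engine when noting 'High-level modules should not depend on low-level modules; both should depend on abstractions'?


This describes the Dependency Inversion Principle (DIP)

Dependency Inversion Principle (DIP)


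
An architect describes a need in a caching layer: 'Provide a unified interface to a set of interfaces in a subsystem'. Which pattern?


This matches the Facade pattern

Facade


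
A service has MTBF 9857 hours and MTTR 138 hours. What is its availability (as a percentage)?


Availability = MTBF / (MTBF + MTTR)
Availability = 9857 / (9857 + 138)
Availability = 9857 / 9995
Availability = 98.6193%

98.6193%


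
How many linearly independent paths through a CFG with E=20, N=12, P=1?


Formula: V(G) = E - N + 2P
V(G) = 20 - 12 + 2*1
V(G) = 8 + 2
V(G) = 10

10


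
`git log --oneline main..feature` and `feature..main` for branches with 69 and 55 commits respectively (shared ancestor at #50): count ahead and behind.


Common ancestor: commit #50
feature commits after divergence: 69 - 50 = 19
main commits after divergence: 55 - 50 = 5
feature is 19 commits ahead of main
main is 5 commits ahead of feature

feature ahead: 19, main ahead: 5


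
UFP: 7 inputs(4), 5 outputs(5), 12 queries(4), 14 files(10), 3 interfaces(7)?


UFP = EI*4 + EO*5 + EQ*4 + ILF*10 + EIF*7
UFP = 7*4 + 5*5 + 12*4 + 14*10 + 3*7
UFP = 28 + 25 + 48 + 140 + 21
UFP = 262

262


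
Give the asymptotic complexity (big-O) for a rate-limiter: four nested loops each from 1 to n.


Reasoning: four levels of nesting
Complexity: O(n^4)

O(n^4)


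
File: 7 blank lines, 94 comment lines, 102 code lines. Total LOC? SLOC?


Total LOC = blank + comment + code
Total LOC = 7 + 94 + 102 = 203
SLOC (source only) = code = 102

Total LOC: 203, SLOC: 102


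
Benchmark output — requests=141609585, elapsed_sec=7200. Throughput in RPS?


Formula: throughput = requests / seconds
throughput = 141609585 / 7200
throughput = 19668.0 requests/second

19668.0 requests/second


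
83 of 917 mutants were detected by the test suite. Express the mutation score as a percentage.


Mutation score = killed / total * 100
Mutation score = 83 / 917 * 100
Mutation score = 9.05%

9.05%


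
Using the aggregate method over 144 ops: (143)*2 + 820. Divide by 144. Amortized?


Formula: Amortized cost = Total cost / Operations
Total cost = (143 * 2) + (1 * 820)
Total cost = 286 + 820 = 1106
Amortized = 1106 / 144 = 7.6806

7.6806


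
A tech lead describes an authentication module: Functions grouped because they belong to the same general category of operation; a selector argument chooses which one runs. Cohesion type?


Reasoning: Grouped by category of activity, not by data or sequence
Type: Logical cohesion

Logical cohesion


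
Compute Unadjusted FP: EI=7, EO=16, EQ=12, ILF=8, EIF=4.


UFP = EI*4 + EO*5 + EQ*4 + ILF*10 + EIF*7
UFP = 7*4 + 16*5 + 12*4 + 8*10 + 4*7
UFP = 28 + 80 + 48 + 80 + 28
UFP = 264

264


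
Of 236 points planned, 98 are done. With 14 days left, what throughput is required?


Formula: Required rate = Remaining points / Days left
Remaining = 236 - 98 = 138 points
Required rate = 138 / 14 = 9.86 points/day

9.86 points/day


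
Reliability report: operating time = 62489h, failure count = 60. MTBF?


Formula: MTBF = Total operating time / Number of failures
MTBF = 62489 / 60
MTBF = 1041.48 hours

1041.48 hours


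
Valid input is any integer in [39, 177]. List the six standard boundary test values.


Range: [39, 177]
Boundaries: just below min, min, min+1, max-1, max, just above max
Values: [38, 39, 40, 176, 177, 178]

[38, 39, 40, 176, 177, 178]


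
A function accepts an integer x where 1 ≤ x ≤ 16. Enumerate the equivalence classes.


Valid range: [1, 16]
Class 1: x < 1 — invalid
Class 2: 1 ≤ x ≤ 16 — valid
Class 3: x > 16 — invalid
Total equivalence classes: 3

3 equivalence classes


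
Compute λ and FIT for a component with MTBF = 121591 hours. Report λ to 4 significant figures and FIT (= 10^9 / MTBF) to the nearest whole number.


Formula: λ = 1 / MTBF; FIT = λ × 1e9 = 1e9 / MTBF
λ = 1 / 121591 ≈ 8.224e-06 failures/hour
FIT = 1e9 / 121591 ≈ 8224 failures per 1e9 hours (nearest whole number)

λ = 8.224e-06 /h, FIT = 8224


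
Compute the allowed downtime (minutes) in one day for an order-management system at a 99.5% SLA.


Formula: allowed downtime = period * (100 - SLA) / 100
Period (day) = 1440 minutes
Unavailability fraction = (100 - 99.5) / 100
Allowed downtime = 1440 * (100 - 99.5) / 100
Allowed downtime = 7.2 minutes

7.2 minutes


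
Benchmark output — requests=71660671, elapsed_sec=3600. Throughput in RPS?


Formula: throughput = requests / seconds
throughput = 71660671 / 3600
throughput = 19905.74 requests/second

19905.74 requests/second


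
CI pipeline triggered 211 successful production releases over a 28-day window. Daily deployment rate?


Formula: deployments per day = releases / days
= 211 / 28
= 7.536 deploys/day
(equivalently, 52.75 deploys/week)

7.536 deploys/day


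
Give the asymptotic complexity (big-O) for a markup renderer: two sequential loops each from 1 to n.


Reasoning: sequential dominates: O(n) + O(n) = O(n)
Complexity: O(n)

O(n)


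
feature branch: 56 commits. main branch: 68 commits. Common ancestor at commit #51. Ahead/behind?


Common ancestor: commit #51
feature commits after divergence: 56 - 51 = 5
main commits after divergence: 68 - 51 = 17
feature is 5 commits ahead of main
main is 17 commits ahead of feature

feature ahead: 5, main ahead: 17


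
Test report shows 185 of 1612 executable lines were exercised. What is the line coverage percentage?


Coverage = covered / total * 100
Coverage = 185 / 1612 * 100
Coverage = 11.48%

11.48%


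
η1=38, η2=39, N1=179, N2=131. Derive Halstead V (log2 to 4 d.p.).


Formula: V = N * log2(η), where N = N1 + N2 and η = η1 + η2
η = 38 + 39 = 77
N = 179 + 131 = 310
log2(77) ≈ 6.2668
V = 310 * 6.2668 = 1942.71

1942.71


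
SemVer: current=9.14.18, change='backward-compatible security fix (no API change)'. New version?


Current: 9.14.18
Change category: 'backward-compatible security fix (no API change)' → patch bump
SemVer rule: patch bump → increment PATCH (MAJOR and MINOR unchanged)
New: 9.14.19

9.14.19


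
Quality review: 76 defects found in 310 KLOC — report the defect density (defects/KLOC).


Defect density = defects / KLOC
Defect density = 76 / 310
Defect density = 0.245 defects/KLOC

0.245 defects/KLOC


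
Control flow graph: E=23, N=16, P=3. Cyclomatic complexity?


Formula: V(G) = E - N + 2P
V(G) = 23 - 16 + 2*3
V(G) = 7 + 6
V(G) = 13

13


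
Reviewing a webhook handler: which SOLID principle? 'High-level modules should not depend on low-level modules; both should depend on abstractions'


This describes the Dependency Inversion Principle (DIP)

Dependency Inversion Principle (DIP)


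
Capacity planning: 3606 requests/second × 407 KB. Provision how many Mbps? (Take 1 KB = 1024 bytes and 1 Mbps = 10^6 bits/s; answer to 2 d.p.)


Formula: Mbps = payload_bytes * RPS * 8 / 1e6
Payload per request = 407 KB = 407 * 1024 = 416768 bytes
Total bytes/sec = 416768 * 3606 = 1502865408
Total bits/sec = 1502865408 * 8 = 12022923264
Mbps = 12022923264 / 1e6 = 12022.92

12022.92 Mbps


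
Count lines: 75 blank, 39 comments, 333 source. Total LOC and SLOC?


Total LOC = blank + comment + code
Total LOC = 75 + 39 + 333 = 447
SLOC (source only) = code = 333

Total LOC: 447, SLOC: 333


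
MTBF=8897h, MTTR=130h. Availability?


Availability = MTBF / (MTBF + MTTR)
Availability = 8897 / (8897 + 130)
Availability = 8897 / 9027
Availability = 98.5599%

98.5599%


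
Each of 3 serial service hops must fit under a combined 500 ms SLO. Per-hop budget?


Formula: per_stage = total_budget / stages
per_stage = 500 / 3
per_stage = 166.67 ms

166.67 ms


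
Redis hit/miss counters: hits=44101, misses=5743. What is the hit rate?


Formula: hit rate = hits / (hits + misses) * 100
hit rate = 44101 / (44101 + 5743) * 100
hit rate = 44101 / 49844 * 100
hit rate = 88.48%

88.48%


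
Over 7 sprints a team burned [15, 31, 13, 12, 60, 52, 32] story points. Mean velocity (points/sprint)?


Formula: Avg velocity = Total points / Number of sprints
Points: [15, 31, 13, 12, 60, 52, 32]
Sum = 15 + 31 + 13 + 12 + 60 + 52 + 32 = 215
Avg velocity = 215 / 7 = 30.71 points/sprint

30.71 points/sprint


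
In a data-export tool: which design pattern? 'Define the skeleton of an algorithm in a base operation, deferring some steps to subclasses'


This matches the Template Method pattern

Template Method


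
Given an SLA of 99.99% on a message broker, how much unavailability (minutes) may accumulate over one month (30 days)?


Formula: allowed downtime = period * (100 - SLA) / 100
Period (month (30 days)) = 43200 minutes
Unavailability fraction = (100 - 99.99) / 100
Allowed downtime = 43200 * (100 - 99.99) / 100
Allowed downtime = 4.32 minutes

4.32 minutes


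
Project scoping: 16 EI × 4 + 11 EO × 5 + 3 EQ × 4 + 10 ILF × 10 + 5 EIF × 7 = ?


UFP = EI*4 + EO*5 + EQ*4 + ILF*10 + EIF*7
UFP = 16*4 + 11*5 + 3*4 + 10*10 + 5*7
UFP = 64 + 55 + 12 + 100 + 35
UFP = 266

266


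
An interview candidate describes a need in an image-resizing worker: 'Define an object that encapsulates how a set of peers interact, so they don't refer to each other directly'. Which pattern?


This matches the Mediator pattern

Mediator


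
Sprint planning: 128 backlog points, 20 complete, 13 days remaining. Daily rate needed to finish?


Formula: Required rate = Remaining points / Days left
Remaining = 128 - 20 = 108 points
Required rate = 108 / 13 = 8.31 points/day

8.31 points/day


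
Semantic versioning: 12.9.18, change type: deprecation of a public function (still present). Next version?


Current: 12.9.18
Change category: 'deprecation of a public function (still present)' → minor bump
SemVer rule: minor bump → increment MINOR, reset PATCH to 0 (MAJOR unchanged)
New: 12.10.0

12.10.0


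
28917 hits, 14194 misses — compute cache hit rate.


Formula: hit rate = hits / (hits + misses) * 100
hit rate = 28917 / (28917 + 14194) * 100
hit rate = 28917 / 43111 * 100
hit rate = 67.08%

67.08%


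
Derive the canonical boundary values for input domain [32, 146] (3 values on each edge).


Range: [32, 146]
Boundaries: just below min, min, min+1, max-1, max, just above max
Values: [31, 32, 33, 145, 146, 147]

[31, 32, 33, 145, 146, 147]


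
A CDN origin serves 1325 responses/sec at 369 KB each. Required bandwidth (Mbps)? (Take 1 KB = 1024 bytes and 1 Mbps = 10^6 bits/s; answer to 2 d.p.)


Formula: Mbps = payload_bytes * RPS * 8 / 1e6
Payload per request = 369 KB = 369 * 1024 = 377856 bytes
Total bytes/sec = 377856 * 1325 = 500659200
Total bits/sec = 500659200 * 8 = 4005273600
Mbps = 4005273600 / 1e6 = 4005.27

4005.27 Mbps


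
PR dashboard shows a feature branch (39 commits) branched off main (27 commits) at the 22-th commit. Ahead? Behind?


Common ancestor: commit #22
feature commits after divergence: 39 - 22 = 17
main commits after divergence: 27 - 22 = 5
feature is 17 commits ahead of main
main is 5 commits ahead of feature

feature ahead: 17, main ahead: 5


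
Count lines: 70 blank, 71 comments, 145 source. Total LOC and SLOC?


Total LOC = blank + comment + code
Total LOC = 70 + 71 + 145 = 286
SLOC (source only) = code = 145

Total LOC: 286, SLOC: 145


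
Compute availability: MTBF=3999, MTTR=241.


Availability = MTBF / (MTBF + MTTR)
Availability = 3999 / (3999 + 241)
Availability = 3999 / 4240
Availability = 94.316%

94.316%


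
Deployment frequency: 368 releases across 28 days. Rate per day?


Formula: deployments per day = releases / days
= 368 / 28
= 13.143 deploys/day
(equivalently, 92.0 deploys/week)

13.143 deploys/day


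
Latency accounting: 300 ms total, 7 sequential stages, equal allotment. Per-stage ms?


Formula: per_stage = total_budget / stages
per_stage = 300 / 7
per_stage = 42.86 ms

42.86 ms


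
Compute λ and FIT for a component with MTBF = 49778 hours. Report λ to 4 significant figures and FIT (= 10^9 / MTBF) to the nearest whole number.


Formula: λ = 1 / MTBF; FIT = λ × 1e9 = 1e9 / MTBF
λ = 1 / 49778 ≈ 2.009e-05 failures/hour
FIT = 1e9 / 49778 ≈ 20089 failures per 1e9 hours (nearest whole number)

λ = 2.009e-05 /h, FIT = 20089


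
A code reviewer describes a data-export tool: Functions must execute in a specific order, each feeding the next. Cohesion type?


Reasoning: Output of one is input to next
Type: Sequential cohesion

Sequential cohesion


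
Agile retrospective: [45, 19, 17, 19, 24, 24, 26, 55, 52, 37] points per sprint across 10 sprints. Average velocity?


Formula: Avg velocity = Total points / Number of sprints
Points: [45, 19, 17, 19, 24, 24, 26, 55, 52, 37]
Sum = 45 + 19 + 17 + 19 + 24 + 24 + 26 + 55 + 52 + 37 = 318
Avg velocity = 318 / 10 = 31.8 points/sprint

31.8 points/sprint


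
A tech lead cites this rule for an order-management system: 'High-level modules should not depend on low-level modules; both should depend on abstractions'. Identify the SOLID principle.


This describes the Dependency Inversion Principle (DIP)

Dependency Inversion Principle (DIP)


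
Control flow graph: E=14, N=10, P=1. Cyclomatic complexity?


Formula: V(G) = E - N + 2P
V(G) = 14 - 10 + 2*1
V(G) = 4 + 2
V(G) = 6

6


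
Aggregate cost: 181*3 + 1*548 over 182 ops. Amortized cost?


Formula: Amortized cost = Total cost / Operations
Total cost = (181 * 3) + (1 * 548)
Total cost = 543 + 548 = 1091
Amortized = 1091 / 182 = 5.9945

5.9945


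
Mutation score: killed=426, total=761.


Mutation score = killed / total * 100
Mutation score = 426 / 761 * 100
Mutation score = 55.98%

55.98%


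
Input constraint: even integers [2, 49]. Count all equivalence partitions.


Constraint: even integers in [2, 49]
Class 1: x < 2 — out-of-range invalid
Class 2: x in [2,49] but odd — wrong type invalid
Class 3: x in [2,49] and even — valid
Class 4: x > 49 — out-of-range invalid
Total equivalence classes: 4

4 equivalence classes


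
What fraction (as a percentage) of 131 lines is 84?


Coverage = covered / total * 100
Coverage = 84 / 131 * 100
Coverage = 64.12%

64.12%


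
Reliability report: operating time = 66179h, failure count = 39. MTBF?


Formula: MTBF = Total operating time / Number of failures
MTBF = 66179 / 39
MTBF = 1696.9 hours

1696.9 hours


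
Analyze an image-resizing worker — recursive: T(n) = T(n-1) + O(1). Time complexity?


Reasoning: linear recursion with constant work per frame
Complexity: O(n)

O(n)


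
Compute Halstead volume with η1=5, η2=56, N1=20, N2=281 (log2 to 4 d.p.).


Formula: V = N * log2(η), where N = N1 + N2 and η = η1 + η2
η = 5 + 56 = 61
N = 20 + 281 = 301
log2(61) ≈ 5.9307
V = 301 * 5.9307 = 1785.14

1785.14


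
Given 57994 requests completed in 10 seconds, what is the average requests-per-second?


Formula: throughput = requests / seconds
throughput = 57994 / 10
throughput = 5799.4 requests/second

5799.4 requests/second


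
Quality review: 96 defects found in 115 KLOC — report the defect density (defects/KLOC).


Defect density = defects / KLOC
Defect density = 96 / 115
Defect density = 0.835 defects/KLOC

0.835 defects/KLOC


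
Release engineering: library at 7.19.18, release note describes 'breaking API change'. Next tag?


Current: 7.19.18
Change category: 'breaking API change' → major bump
SemVer rule: major bump → increment MAJOR, reset MINOR and PATCH to 0
New: 8.0.0

8.0.0


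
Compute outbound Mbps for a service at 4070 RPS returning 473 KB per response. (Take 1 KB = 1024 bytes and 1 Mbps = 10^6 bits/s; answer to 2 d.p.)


Formula: Mbps = payload_bytes * RPS * 8 / 1e6
Payload per request = 473 KB = 473 * 1024 = 484352 bytes
Total bytes/sec = 484352 * 4070 = 1971312640
Total bits/sec = 1971312640 * 8 = 15770501120
Mbps = 15770501120 / 1e6 = 15770.5

15770.5 Mbps


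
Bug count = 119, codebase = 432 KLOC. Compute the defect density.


Defect density = defects / KLOC
Defect density = 119 / 432
Defect density = 0.275 defects/KLOC

0.275 defects/KLOC


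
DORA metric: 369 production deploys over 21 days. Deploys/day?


Formula: deployments per day = releases / days
= 369 / 21
= 17.571 deploys/day
(equivalently, 123.0 deploys/week)

17.571 deploys/day


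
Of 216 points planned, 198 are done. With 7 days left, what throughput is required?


Formula: Required rate = Remaining points / Days left
Remaining = 216 - 198 = 18 points
Required rate = 18 / 7 = 2.57 points/day

2.57 points/day


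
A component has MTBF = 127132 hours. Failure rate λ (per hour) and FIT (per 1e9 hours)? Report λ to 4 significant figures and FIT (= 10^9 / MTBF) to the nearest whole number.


Formula: λ = 1 / MTBF; FIT = λ × 1e9 = 1e9 / MTBF
λ = 1 / 127132 ≈ 7.866e-06 failures/hour
FIT = 1e9 / 127132 ≈ 7866 failures per 1e9 hours (nearest whole number)

λ = 7.866e-06 /h, FIT = 7866


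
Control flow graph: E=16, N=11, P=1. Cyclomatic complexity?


Formula: V(G) = E - N + 2P
V(G) = 16 - 11 + 2*1
V(G) = 5 + 2
V(G) = 7

7


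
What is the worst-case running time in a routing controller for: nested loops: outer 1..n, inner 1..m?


Reasoning: product of independent bounds
Complexity: O(n*m)

O(n*m)


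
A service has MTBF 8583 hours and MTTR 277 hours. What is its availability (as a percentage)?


Availability = MTBF / (MTBF + MTTR)
Availability = 8583 / (8583 + 277)
Availability = 8583 / 8860
Availability = 96.8736%

96.8736%


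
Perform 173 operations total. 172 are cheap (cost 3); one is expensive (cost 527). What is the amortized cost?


Formula: Amortized cost = Total cost / Operations
Total cost = (172 * 3) + (1 * 527)
Total cost = 516 + 527 = 1043
Amortized = 1043 / 173 = 6.0289

6.0289


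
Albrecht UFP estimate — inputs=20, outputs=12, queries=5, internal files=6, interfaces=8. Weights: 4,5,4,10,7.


UFP = EI*4 + EO*5 + EQ*4 + ILF*10 + EIF*7
UFP = 20*4 + 12*5 + 5*4 + 6*10 + 8*7
UFP = 80 + 60 + 20 + 60 + 56
UFP = 276

276


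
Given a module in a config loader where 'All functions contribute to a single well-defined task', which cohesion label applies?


Reasoning: Best: single purpose
Type: Functional cohesion

Functional cohesion


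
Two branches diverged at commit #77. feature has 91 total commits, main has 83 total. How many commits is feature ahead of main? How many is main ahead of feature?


Common ancestor: commit #77
feature commits after divergence: 91 - 77 = 14
main commits after divergence: 83 - 77 = 6
feature is 14 commits ahead of main
main is 6 commits ahead of feature

feature ahead: 14, main ahead: 6


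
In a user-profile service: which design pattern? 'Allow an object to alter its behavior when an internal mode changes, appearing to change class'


This matches the State pattern

State


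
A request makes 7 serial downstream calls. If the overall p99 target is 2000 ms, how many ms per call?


Formula: per_stage = total_budget / stages
per_stage = 2000 / 7
per_stage = 285.71 ms

285.71 ms


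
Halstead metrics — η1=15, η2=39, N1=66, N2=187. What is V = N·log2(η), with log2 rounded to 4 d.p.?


Formula: V = N * log2(η), where N = N1 + N2 and η = η1 + η2
η = 15 + 39 = 54
N = 66 + 187 = 253
log2(54) ≈ 5.7549
V = 253 * 5.7549 = 1455.99

1455.99


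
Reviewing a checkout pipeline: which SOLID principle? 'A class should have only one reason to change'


This describes the Single Responsibility Principle (SRP)

Single Responsibility Principle (SRP)
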